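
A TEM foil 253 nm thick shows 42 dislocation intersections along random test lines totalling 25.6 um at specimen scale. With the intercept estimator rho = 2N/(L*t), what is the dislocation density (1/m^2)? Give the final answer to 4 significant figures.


rho = 2N / (L * t)
L = 25.6 um = 2.56e-05 m, t = 253 nm = 2.53e-07 m
rho = 2 * 42 / (2.56e-05 * 2.53e-07)
rho = 1.297e+13 1/m^2


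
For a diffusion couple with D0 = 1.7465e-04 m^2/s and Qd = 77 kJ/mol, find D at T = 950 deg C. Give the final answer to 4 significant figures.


D = D0 * exp(-Qd / (R*T))
T = 1223.15 K
D = 1.7465e-04 * exp(-77e3 / (8.314 * 1223.15))
D = 8.99e-08 m^2/s


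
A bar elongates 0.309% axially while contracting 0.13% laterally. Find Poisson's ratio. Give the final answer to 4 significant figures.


nu = -epsilon_lat / epsilon_axial
Lateral strain is contraction (negative), so using magnitudes:
nu = 0.13 / 0.309
nu = 0.4207


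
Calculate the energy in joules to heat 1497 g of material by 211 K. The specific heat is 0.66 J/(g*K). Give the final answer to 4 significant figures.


Q = m * cp * dT
Q = 1497 * 0.66 * 211
Q = 208500 J


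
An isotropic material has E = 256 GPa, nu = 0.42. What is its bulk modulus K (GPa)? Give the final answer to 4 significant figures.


K = E / (3*(1-2*nu))
K = 256 / (3*(1-2*0.42))
K = 533.3 GPa


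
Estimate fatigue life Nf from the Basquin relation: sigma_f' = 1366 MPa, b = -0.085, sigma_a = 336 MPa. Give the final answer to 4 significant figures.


sigma_a = sigma_f' * (2*Nf)^b
2*Nf = (sigma_a / sigma_f')^(1/b)
2*Nf = (336 / 1366)^(1/-0.085)
2*Nf = 1.4656e+07
Nf = 7.328e+06 cycles


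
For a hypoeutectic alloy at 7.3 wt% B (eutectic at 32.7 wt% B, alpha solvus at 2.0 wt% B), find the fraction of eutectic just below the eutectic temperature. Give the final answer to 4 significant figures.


f_primary = (C_e - C0) / (C_e - C_alpha_max)
f_primary = (32.7 - 7.3) / (32.7 - 2.0)
f_primary = 0.827362
f_eutectic = 1 - 0.827362 = 0.1726


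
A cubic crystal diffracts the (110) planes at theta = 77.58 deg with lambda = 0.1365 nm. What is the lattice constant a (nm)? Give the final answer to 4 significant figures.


d = lambda / (2*sin(theta))
d = 0.1365 / (2*sin(77.58 deg))
d = 0.0698855 nm
a = d * sqrt(h^2+k^2+l^2) = 0.0698855 * sqrt(2)
a = 0.09883 nm


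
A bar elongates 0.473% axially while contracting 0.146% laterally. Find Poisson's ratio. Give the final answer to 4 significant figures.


nu = -epsilon_lat / epsilon_axial
Lateral strain is contraction (negative), so using magnitudes:
nu = 0.146 / 0.473
nu = 0.3087


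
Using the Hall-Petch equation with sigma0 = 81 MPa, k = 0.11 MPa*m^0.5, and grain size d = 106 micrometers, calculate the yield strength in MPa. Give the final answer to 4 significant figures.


sigma_y = sigma0 + k / sqrt(d)
d = 106 um = 1.06e-04 m
sigma_y = 81 + 0.11 / sqrt(1.06e-04)
sigma_y = 91.68 MPa


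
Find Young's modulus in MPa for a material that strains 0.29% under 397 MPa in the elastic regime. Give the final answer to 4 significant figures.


E = sigma / epsilon
epsilon = 0.29% = 2.9e-03
E = 397 / 2.9e-03
E = 136900 MPa


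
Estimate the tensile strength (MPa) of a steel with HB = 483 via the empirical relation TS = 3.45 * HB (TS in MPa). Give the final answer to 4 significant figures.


TS (MPa) = 3.45 * HB
TS = 3.45 * 483
TS = 1666 MPa


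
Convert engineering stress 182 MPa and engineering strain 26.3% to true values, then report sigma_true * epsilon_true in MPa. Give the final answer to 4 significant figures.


sigma_true = sigma_eng * (1 + epsilon_eng)
sigma_true = 182 * (1 + 0.263) = 229.866 MPa
epsilon_true = ln(1 + epsilon_eng)
epsilon_true = ln(1 + 0.263) = 0.23349
sigma_true * epsilon_true = 229.866 * 0.23349 = 53.67 MPa


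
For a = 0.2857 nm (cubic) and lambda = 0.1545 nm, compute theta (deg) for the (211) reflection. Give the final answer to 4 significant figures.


d = a / sqrt(h^2+k^2+l^2)
d = 0.2857 / sqrt(6) = 0.116637 nm
lambda = 2*d*sin(theta)  =>  sin(theta) = lambda / (2*d)
sin(theta) = 0.1545 / (2 * 0.116637) = 0.662314
theta = 41.48 deg


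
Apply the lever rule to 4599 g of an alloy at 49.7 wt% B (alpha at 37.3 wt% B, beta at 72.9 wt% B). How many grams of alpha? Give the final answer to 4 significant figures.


f_alpha = (C_beta - C0) / (C_beta - C_alpha)
f_alpha = (72.9 - 49.7) / (72.9 - 37.3) = 0.651685
m_alpha = f_alpha * m_total = 0.651685 * 4599 = 2997 g


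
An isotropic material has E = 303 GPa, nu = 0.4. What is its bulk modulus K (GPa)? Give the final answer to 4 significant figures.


K = E / (3*(1-2*nu))
K = 303 / (3*(1-2*0.4))
K = 505 GPa


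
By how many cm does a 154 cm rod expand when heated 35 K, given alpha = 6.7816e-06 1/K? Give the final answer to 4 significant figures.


dL = L0 * alpha * dT
dL = 154 * 6.7816e-06 * 35
dL = 0.03655 cm


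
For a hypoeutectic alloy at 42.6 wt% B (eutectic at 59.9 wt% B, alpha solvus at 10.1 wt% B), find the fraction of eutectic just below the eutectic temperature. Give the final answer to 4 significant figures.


f_primary = (C_e - C0) / (C_e - C_alpha_max)
f_primary = (59.9 - 42.6) / (59.9 - 10.1)
f_primary = 0.34739
f_eutectic = 1 - 0.34739 = 0.6526


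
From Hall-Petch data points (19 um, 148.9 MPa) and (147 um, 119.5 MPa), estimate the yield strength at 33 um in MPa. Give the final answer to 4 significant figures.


sigma_y = sigma0 + k / sqrt(d)
1/sqrt(d1) = 1/sqrt(1.9e-05) = 229.416;  1/sqrt(d2) = 82.4786
k = (sigma1 - sigma2) / (1/sqrt(d1) - 1/sqrt(d2)) = (148.9 - 119.5) / (229.416 - 82.4786) = 0.200086 MPa*m^0.5
sigma0 = sigma1 - k/sqrt(d1) = 148.9 - 0.200086*229.416 = 102.997 MPa
sigma_y(d3) = 102.997 + 0.200086 / sqrt(3.3e-05) = 137.8 MPa


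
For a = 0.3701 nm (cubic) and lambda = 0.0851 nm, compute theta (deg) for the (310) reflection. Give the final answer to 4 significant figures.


d = a / sqrt(h^2+k^2+l^2)
d = 0.3701 / sqrt(10) = 0.117036 nm
lambda = 2*d*sin(theta)  =>  sin(theta) = lambda / (2*d)
sin(theta) = 0.0851 / (2 * 0.117036) = 0.363564
theta = 21.32 deg


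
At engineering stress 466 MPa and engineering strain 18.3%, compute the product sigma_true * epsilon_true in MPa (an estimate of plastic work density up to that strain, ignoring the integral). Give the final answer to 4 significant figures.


sigma_true = sigma_eng * (1 + epsilon_eng)
sigma_true = 466 * (1 + 0.183) = 551.278 MPa
epsilon_true = ln(1 + epsilon_eng)
epsilon_true = ln(1 + 0.183) = 0.168054
sigma_true * epsilon_true = 551.278 * 0.168054 = 92.64 MPa


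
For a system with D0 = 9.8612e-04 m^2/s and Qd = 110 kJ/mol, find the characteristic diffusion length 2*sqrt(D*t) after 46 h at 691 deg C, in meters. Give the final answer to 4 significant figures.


Step 1: D = D0 * exp(-Qd/(R*T))
T = 964.15 K
D = 9.8612e-04 * exp(-110e3 / (8.314 * 964.15)) = 1.08208e-09 m^2/s
Step 2: L = 2*sqrt(D*t)
t = 46 h = 165600 s
L = 2*sqrt(1.08208e-09 * 165600) = 0.02677 m


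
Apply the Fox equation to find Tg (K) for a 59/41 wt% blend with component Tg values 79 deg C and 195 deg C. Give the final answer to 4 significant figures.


1/Tg = w1/Tg1 + w2/Tg2 (in Kelvin)
Tg1 = 352.15 K, Tg2 = 468.15 K
1/Tg = 0.59/352.15 + 0.41/468.15
Tg = 392 K


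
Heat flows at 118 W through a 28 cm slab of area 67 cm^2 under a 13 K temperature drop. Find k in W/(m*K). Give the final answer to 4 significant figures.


k = Q*L / (A*dT)
L = 0.28 m, A = 6.7e-03 m^2
k = 118 * 0.28 / (6.7e-03 * 13)
k = 379.3 W/(m*K)


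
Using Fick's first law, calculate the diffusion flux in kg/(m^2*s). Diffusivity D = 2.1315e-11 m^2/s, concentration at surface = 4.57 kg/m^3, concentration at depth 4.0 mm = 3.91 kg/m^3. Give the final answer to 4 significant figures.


J = -D * (dC/dx) = D * (C1 - C2) / dx
J = 2.1315e-11 * (4.57 - 3.91) / 4e-03
J = 3.517e-09 kg/(m^2*s)


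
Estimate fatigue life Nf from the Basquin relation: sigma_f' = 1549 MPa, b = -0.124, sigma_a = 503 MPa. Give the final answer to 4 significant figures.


sigma_a = sigma_f' * (2*Nf)^b
2*Nf = (sigma_a / sigma_f')^(1/b)
2*Nf = (503 / 1549)^(1/-0.124)
2*Nf = 8697.26
Nf = 4349 cycles


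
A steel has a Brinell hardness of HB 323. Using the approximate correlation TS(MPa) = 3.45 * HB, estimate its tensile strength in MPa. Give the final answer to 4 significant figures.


TS (MPa) = 3.45 * HB
TS = 3.45 * 323
TS = 1114 MPa


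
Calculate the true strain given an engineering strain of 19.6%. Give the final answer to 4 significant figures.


epsilon_true = ln(1 + epsilon_eng)
epsilon_true = ln(1 + 0.196)
epsilon_true = 0.179


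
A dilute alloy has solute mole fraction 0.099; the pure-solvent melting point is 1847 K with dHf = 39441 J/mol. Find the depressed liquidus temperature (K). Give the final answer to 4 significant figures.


dT = R*Tm^2*x / dHf
dT = 8.314 * 1847^2 * 0.099 / 39441
dT = 71.192 K
T_new = 1847 - 71.192 = 1776 K


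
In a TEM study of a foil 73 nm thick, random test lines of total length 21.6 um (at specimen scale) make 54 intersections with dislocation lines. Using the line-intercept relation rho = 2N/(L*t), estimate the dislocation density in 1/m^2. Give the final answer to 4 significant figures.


rho = 2N / (L * t)
L = 21.6 um = 2.16e-05 m, t = 73 nm = 7.3e-08 m
rho = 2 * 54 / (2.16e-05 * 7.3e-08)
rho = 6.849e+13 1/m^2


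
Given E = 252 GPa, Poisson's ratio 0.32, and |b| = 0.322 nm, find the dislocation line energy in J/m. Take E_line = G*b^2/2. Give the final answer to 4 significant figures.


Step 1: G = E / (2*(1+nu))
G = 252 / (2*(1+0.32)) = 95.4545 GPa = 9.54545e+10 Pa
Step 2: E_line = G*b^2/2
b = 0.322 nm = 3.22e-10 m
E_line = 0.5 * 9.54545e+10 * (3.22e-10)^2 = 4.949e-09 J/m


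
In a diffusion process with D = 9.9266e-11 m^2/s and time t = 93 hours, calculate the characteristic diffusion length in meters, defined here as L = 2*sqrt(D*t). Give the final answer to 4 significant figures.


t = 93 hr = 334800 s
Diffusion length = 2*sqrt(D*t)
= 2*sqrt(9.9266e-11 * 334800)
= 0.01153 m


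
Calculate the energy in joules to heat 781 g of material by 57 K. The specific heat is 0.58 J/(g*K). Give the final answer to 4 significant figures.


Q = m * cp * dT
Q = 781 * 0.58 * 57
Q = 25820 J


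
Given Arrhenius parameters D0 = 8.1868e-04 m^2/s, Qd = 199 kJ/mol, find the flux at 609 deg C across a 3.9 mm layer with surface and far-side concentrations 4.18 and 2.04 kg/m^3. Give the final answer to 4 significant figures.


Step 1: D = D0 * exp(-Qd/(R*T))
T = 609 + 273.15 = 882.15 K
D = 8.1868e-04 * exp(-199e3 / (8.314 * 882.15)) = 1.34687e-15 m^2/s
Step 2: J = D * (C1 - C2) / dx
J = 1.34687e-15 * (4.18 - 2.04) / 3.9e-03
J = 7.391e-13 kg/(m^2*s)


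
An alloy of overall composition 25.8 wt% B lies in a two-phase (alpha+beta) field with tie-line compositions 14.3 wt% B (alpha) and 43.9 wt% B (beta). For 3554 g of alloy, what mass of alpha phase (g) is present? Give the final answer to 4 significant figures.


f_alpha = (C_beta - C0) / (C_beta - C_alpha)
f_alpha = (43.9 - 25.8) / (43.9 - 14.3) = 0.611486
m_alpha = f_alpha * m_total = 0.611486 * 3554 = 2173 g


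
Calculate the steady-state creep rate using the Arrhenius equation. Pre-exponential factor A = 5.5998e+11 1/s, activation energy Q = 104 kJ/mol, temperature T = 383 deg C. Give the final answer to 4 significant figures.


rate = A * exp(-Q / (R*T))
T = 383 + 273.15 = 656.15 K
rate = 5.5998e+11 * exp(-104e3 / (8.314 * 656.15))
rate = 2942 1/s


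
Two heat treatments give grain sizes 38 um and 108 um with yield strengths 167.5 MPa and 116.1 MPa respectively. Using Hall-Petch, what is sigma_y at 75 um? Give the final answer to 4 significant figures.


sigma_y = sigma0 + k / sqrt(d)
1/sqrt(d1) = 1/sqrt(3.8e-05) = 162.221;  1/sqrt(d2) = 96.225
k = (sigma1 - sigma2) / (1/sqrt(d1) - 1/sqrt(d2)) = (167.5 - 116.1) / (162.221 - 96.225) = 0.778831 MPa*m^0.5
sigma0 = sigma1 - k/sqrt(d1) = 167.5 - 0.778831*162.221 = 41.157 MPa
sigma_y(d3) = 41.157 + 0.778831 / sqrt(7.5e-05) = 131.1 MPa


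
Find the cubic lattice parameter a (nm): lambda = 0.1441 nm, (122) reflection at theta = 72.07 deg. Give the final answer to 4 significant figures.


d = lambda / (2*sin(theta))
d = 0.1441 / (2*sin(72.07 deg))
d = 0.0757278 nm
a = d * sqrt(h^2+k^2+l^2) = 0.0757278 * sqrt(9)
a = 0.2272 nm


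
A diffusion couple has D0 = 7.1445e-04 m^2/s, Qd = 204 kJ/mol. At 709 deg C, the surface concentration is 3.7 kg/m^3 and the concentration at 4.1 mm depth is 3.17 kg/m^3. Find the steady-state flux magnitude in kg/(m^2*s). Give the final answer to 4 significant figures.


Step 1: D = D0 * exp(-Qd/(R*T))
T = 709 + 273.15 = 982.15 K
D = 7.1445e-04 * exp(-204e3 / (8.314 * 982.15)) = 1.00937e-14 m^2/s
Step 2: J = D * (C1 - C2) / dx
J = 1.00937e-14 * (3.7 - 3.17) / 4.1e-03
J = 1.305e-12 kg/(m^2*s)


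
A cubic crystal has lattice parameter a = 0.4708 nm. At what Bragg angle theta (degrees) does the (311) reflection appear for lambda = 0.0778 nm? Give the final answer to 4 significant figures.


d = a / sqrt(h^2+k^2+l^2)
d = 0.4708 / sqrt(11) = 0.141952 nm
lambda = 2*d*sin(theta)  =>  sin(theta) = lambda / (2*d)
sin(theta) = 0.0778 / (2 * 0.141952) = 0.274037
theta = 15.9 deg


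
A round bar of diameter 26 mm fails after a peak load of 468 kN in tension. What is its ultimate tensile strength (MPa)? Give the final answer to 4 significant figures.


A0 = pi*(d/2)^2 = pi*(26/2)^2 = 530.929 mm^2
UTS = F_max / A0 = 468*1000 / 530.929
UTS = 881.5 MPa


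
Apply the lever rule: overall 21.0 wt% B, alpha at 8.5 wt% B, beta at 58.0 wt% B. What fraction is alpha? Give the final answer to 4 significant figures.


f_alpha = (C_beta - C0) / (C_beta - C_alpha)
f_alpha = (58.0 - 21.0) / (58.0 - 8.5)
f_alpha = 0.7475


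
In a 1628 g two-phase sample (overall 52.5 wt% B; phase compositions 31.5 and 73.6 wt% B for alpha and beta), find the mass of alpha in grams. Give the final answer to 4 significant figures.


f_alpha = (C_beta - C0) / (C_beta - C_alpha)
f_alpha = (73.6 - 52.5) / (73.6 - 31.5) = 0.501188
m_alpha = f_alpha * m_total = 0.501188 * 1628 = 815.9 g


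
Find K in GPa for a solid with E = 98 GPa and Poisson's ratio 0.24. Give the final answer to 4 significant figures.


K = E / (3*(1-2*nu))
K = 98 / (3*(1-2*0.24))
K = 62.82 GPa


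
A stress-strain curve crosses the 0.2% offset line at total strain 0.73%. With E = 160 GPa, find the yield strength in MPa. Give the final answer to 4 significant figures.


Offset strain = 0.002
Elastic strain at yield = total_strain - offset = 7.3e-03 - 0.002 = 5.3e-03
sigma_y = E * elastic_strain = 160000 * 5.3e-03
sigma_y = 848 MPa


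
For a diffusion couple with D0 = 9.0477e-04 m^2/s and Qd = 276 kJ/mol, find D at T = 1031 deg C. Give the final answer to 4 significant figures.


D = D0 * exp(-Qd / (R*T))
T = 1304.15 K
D = 9.0477e-04 * exp(-276e3 / (8.314 * 1304.15))
D = 7.973e-15 m^2/s


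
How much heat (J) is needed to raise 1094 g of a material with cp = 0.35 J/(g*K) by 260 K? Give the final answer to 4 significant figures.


Q = m * cp * dT
Q = 1094 * 0.35 * 260
Q = 99550 J


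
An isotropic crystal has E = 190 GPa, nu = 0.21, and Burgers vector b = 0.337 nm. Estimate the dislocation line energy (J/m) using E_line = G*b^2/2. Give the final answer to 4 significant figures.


Step 1: G = E / (2*(1+nu))
G = 190 / (2*(1+0.21)) = 78.5124 GPa = 7.85124e+10 Pa
Step 2: E_line = G*b^2/2
b = 0.337 nm = 3.37e-10 m
E_line = 0.5 * 7.85124e+10 * (3.37e-10)^2 = 4.458e-09 J/m


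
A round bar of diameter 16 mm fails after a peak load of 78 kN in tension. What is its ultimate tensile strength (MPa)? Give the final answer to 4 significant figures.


A0 = pi*(d/2)^2 = pi*(16/2)^2 = 201.062 mm^2
UTS = F_max / A0 = 78*1000 / 201.062
UTS = 387.9 MPa


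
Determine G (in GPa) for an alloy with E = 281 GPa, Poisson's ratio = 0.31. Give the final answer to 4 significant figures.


G = E / (2*(1+nu))
G = 281 / (2*(1+0.31))
G = 107.3 GPa


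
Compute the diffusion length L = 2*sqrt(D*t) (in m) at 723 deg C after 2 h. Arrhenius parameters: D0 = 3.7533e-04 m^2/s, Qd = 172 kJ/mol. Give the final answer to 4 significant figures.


Step 1: D = D0 * exp(-Qd/(R*T))
T = 996.15 K
D = 3.7533e-04 * exp(-172e3 / (8.314 * 996.15)) = 3.58927e-13 m^2/s
Step 2: L = 2*sqrt(D*t)
t = 2 h = 7200 s
L = 2*sqrt(3.58927e-13 * 7200) = 1.017e-04 m


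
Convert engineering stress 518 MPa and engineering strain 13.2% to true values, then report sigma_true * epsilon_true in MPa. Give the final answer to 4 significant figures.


sigma_true = sigma_eng * (1 + epsilon_eng)
sigma_true = 518 * (1 + 0.132) = 586.376 MPa
epsilon_true = ln(1 + epsilon_eng)
epsilon_true = ln(1 + 0.132) = 0.123986
sigma_true * epsilon_true = 586.376 * 0.123986 = 72.7 MPa


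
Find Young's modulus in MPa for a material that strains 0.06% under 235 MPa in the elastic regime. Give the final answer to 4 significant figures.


E = sigma / epsilon
epsilon = 0.06% = 6e-04
E = 235 / 6e-04
E = 391700 MPa


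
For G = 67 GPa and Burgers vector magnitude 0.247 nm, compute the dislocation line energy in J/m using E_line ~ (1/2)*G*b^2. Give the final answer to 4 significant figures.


E = G*b^2/2
b = 0.247 nm = 2.47e-10 m
G = 67 GPa = 6.7e+10 Pa
E = 0.5 * 6.7e+10 * (2.47e-10)^2
E = 2.044e-09 J/m


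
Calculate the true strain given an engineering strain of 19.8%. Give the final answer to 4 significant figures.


epsilon_true = ln(1 + epsilon_eng)
epsilon_true = ln(1 + 0.198)
epsilon_true = 0.1807


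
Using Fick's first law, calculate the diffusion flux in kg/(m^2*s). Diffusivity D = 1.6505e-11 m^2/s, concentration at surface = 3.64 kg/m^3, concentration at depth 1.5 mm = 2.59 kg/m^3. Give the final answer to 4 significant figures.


J = -D * (dC/dx) = D * (C1 - C2) / dx
J = 1.6505e-11 * (3.64 - 2.59) / 1.5e-03
J = 1.155e-08 kg/(m^2*s)


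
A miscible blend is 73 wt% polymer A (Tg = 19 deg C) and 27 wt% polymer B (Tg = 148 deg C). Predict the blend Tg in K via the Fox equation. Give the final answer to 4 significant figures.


1/Tg = w1/Tg1 + w2/Tg2 (in Kelvin)
Tg1 = 292.15 K, Tg2 = 421.15 K
1/Tg = 0.73/292.15 + 0.27/421.15
Tg = 318.5 K


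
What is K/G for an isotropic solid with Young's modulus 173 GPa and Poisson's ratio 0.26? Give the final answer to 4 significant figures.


G = E / (2*(1+nu))
G = 173 / (2*(1+0.26)) = 68.6508 GPa
K = E / (3*(1-2*nu))
K = 173 / (3*(1-2*0.26)) = 120.139 GPa
K/G = 120.139 / 68.6508 = 1.75


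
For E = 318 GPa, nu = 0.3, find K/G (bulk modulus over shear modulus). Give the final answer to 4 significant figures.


G = E / (2*(1+nu))
G = 318 / (2*(1+0.3)) = 122.308 GPa
K = E / (3*(1-2*nu))
K = 318 / (3*(1-2*0.3)) = 265 GPa
K/G = 265 / 122.308 = 2.167


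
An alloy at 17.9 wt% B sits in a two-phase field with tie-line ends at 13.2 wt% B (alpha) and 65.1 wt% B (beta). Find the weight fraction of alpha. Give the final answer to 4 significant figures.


f_alpha = (C_beta - C0) / (C_beta - C_alpha)
f_alpha = (65.1 - 17.9) / (65.1 - 13.2)
f_alpha = 0.9094


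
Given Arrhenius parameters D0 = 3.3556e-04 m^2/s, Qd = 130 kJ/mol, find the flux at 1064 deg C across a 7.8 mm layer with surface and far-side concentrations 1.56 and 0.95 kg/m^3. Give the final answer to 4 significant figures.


Step 1: D = D0 * exp(-Qd/(R*T))
T = 1064 + 273.15 = 1337.15 K
D = 3.3556e-04 * exp(-130e3 / (8.314 * 1337.15)) = 2.80057e-09 m^2/s
Step 2: J = D * (C1 - C2) / dx
J = 2.80057e-09 * (1.56 - 0.95) / 7.8e-03
J = 2.19e-07 kg/(m^2*s)


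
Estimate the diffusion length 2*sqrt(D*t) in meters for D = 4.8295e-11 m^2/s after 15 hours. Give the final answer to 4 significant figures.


t = 15 hr = 54000 s
Diffusion length = 2*sqrt(D*t)
= 2*sqrt(4.8295e-11 * 54000)
= 3.23e-03 m


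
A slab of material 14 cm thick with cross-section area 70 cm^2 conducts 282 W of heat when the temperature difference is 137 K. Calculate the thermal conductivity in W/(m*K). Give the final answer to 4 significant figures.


k = Q*L / (A*dT)
L = 0.14 m, A = 7e-03 m^2
k = 282 * 0.14 / (7e-03 * 137)
k = 41.17 W/(m*K)


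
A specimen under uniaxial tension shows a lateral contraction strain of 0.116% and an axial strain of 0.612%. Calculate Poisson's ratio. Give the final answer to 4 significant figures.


nu = -epsilon_lat / epsilon_axial
Lateral strain is contraction (negative), so using magnitudes:
nu = 0.116 / 0.612
nu = 0.1895


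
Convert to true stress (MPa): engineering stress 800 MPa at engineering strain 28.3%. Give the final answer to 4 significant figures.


sigma_true = sigma_eng * (1 + epsilon_eng)
sigma_true = 800 * (1 + 0.283)
sigma_true = 1026 MPa


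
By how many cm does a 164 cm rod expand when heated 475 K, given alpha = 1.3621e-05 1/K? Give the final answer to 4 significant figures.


dL = L0 * alpha * dT
dL = 164 * 1.3621e-05 * 475
dL = 1.061 cm


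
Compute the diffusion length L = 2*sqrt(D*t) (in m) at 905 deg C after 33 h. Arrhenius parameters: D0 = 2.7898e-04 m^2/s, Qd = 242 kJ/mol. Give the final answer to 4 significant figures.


Step 1: D = D0 * exp(-Qd/(R*T))
T = 1178.15 K
D = 2.7898e-04 * exp(-242e3 / (8.314 * 1178.15)) = 5.198e-15 m^2/s
Step 2: L = 2*sqrt(D*t)
t = 33 h = 118800 s
L = 2*sqrt(5.198e-15 * 118800) = 4.97e-05 m


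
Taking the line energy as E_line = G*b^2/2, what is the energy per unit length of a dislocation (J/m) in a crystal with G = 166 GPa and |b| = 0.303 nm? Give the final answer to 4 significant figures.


E = G*b^2/2
b = 0.303 nm = 3.03e-10 m
G = 166 GPa = 1.66e+11 Pa
E = 0.5 * 1.66e+11 * (3.03e-10)^2
E = 7.62e-09 J/m


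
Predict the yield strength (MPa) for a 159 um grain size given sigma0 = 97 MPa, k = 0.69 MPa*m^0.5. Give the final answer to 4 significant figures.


sigma_y = sigma0 + k / sqrt(d)
d = 159 um = 1.59e-04 m
sigma_y = 97 + 0.69 / sqrt(1.59e-04)
sigma_y = 151.7 MPa


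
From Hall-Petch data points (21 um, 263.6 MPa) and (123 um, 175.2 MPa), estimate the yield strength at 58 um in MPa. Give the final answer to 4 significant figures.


sigma_y = sigma0 + k / sqrt(d)
1/sqrt(d1) = 1/sqrt(2.1e-05) = 218.218;  1/sqrt(d2) = 90.167
k = (sigma1 - sigma2) / (1/sqrt(d1) - 1/sqrt(d2)) = (263.6 - 175.2) / (218.218 - 90.167) = 0.69035 MPa*m^0.5
sigma0 = sigma1 - k/sqrt(d1) = 263.6 - 0.69035*218.218 = 112.953 MPa
sigma_y(d3) = 112.953 + 0.69035 / sqrt(5.8e-05) = 203.6 MPa


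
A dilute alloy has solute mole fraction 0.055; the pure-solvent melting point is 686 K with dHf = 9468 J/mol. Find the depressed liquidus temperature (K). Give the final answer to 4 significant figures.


dT = R*Tm^2*x / dHf
dT = 8.314 * 686^2 * 0.055 / 9468
dT = 22.7281 K
T_new = 686 - 22.7281 = 663.3 K


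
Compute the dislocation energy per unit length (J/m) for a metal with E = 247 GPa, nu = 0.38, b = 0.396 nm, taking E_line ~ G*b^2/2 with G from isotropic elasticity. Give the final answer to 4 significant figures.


Step 1: G = E / (2*(1+nu))
G = 247 / (2*(1+0.38)) = 89.4928 GPa = 8.94928e+10 Pa
Step 2: E_line = G*b^2/2
b = 0.396 nm = 3.96e-10 m
E_line = 0.5 * 8.94928e+10 * (3.96e-10)^2 = 7.017e-09 J/m


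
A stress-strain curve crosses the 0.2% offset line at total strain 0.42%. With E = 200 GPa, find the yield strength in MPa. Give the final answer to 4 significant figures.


Offset strain = 0.002
Elastic strain at yield = total_strain - offset = 4.2e-03 - 0.002 = 2.2e-03
sigma_y = E * elastic_strain = 200000 * 2.2e-03
sigma_y = 440 MPa


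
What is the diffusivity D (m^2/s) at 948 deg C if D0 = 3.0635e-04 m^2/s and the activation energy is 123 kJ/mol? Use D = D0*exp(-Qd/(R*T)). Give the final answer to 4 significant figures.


D = D0 * exp(-Qd / (R*T))
T = 1221.15 K
D = 3.0635e-04 * exp(-123e3 / (8.314 * 1221.15))
D = 1.678e-09 m^2/s


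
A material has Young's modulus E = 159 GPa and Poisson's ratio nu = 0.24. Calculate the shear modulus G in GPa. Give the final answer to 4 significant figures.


G = E / (2*(1+nu))
G = 159 / (2*(1+0.24))
G = 64.11 GPa


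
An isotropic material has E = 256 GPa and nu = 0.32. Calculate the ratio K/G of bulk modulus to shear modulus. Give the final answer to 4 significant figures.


G = E / (2*(1+nu))
G = 256 / (2*(1+0.32)) = 96.9697 GPa
K = E / (3*(1-2*nu))
K = 256 / (3*(1-2*0.32)) = 237.037 GPa
K/G = 237.037 / 96.9697 = 2.444


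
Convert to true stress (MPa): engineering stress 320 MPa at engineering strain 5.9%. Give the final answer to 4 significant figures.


sigma_true = sigma_eng * (1 + epsilon_eng)
sigma_true = 320 * (1 + 0.059)
sigma_true = 338.9 MPa


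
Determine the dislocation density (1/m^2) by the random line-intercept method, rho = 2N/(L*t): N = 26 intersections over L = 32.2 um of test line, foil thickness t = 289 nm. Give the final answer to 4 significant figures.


rho = 2N / (L * t)
L = 32.2 um = 3.22e-05 m, t = 289 nm = 2.89e-07 m
rho = 2 * 26 / (3.22e-05 * 2.89e-07)
rho = 5.588e+12 1/m^2


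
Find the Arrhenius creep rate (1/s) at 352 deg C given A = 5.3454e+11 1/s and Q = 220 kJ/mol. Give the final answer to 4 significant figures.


rate = A * exp(-Q / (R*T))
T = 352 + 273.15 = 625.15 K
rate = 5.3454e+11 * exp(-220e3 / (8.314 * 625.15))
rate = 2.214e-07 1/s


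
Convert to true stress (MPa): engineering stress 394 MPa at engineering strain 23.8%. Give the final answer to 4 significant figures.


sigma_true = sigma_eng * (1 + epsilon_eng)
sigma_true = 394 * (1 + 0.238)
sigma_true = 487.8 MPa


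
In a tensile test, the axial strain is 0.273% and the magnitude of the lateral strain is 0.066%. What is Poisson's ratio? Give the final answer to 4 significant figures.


nu = -epsilon_lat / epsilon_axial
Lateral strain is contraction (negative), so using magnitudes:
nu = 0.066 / 0.273
nu = 0.2418


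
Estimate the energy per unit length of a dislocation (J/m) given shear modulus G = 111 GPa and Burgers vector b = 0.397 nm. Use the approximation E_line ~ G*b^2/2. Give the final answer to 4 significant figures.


E = G*b^2/2
b = 0.397 nm = 3.97e-10 m
G = 111 GPa = 1.11e+11 Pa
E = 0.5 * 1.11e+11 * (3.97e-10)^2
E = 8.747e-09 J/m


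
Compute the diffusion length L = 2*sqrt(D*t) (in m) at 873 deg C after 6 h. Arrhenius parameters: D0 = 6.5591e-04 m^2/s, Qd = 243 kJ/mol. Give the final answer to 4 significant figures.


Step 1: D = D0 * exp(-Qd/(R*T))
T = 1146.15 K
D = 6.5591e-04 * exp(-243e3 / (8.314 * 1146.15)) = 5.5203e-15 m^2/s
Step 2: L = 2*sqrt(D*t)
t = 6 h = 21600 s
L = 2*sqrt(5.5203e-15 * 21600) = 2.184e-05 m


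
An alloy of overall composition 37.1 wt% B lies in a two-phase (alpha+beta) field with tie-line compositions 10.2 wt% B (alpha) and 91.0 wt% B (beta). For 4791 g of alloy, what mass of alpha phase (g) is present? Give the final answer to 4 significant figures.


f_alpha = (C_beta - C0) / (C_beta - C_alpha)
f_alpha = (91.0 - 37.1) / (91.0 - 10.2) = 0.667079
m_alpha = f_alpha * m_total = 0.667079 * 4791 = 3196 g


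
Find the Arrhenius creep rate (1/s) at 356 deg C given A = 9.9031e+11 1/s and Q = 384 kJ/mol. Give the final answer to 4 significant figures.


rate = A * exp(-Q / (R*T))
T = 356 + 273.15 = 629.15 K
rate = 9.9031e+11 * exp(-384e3 / (8.314 * 629.15))
rate = 1.298e-20 1/s


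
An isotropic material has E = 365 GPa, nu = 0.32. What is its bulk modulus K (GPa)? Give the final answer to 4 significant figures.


K = E / (3*(1-2*nu))
K = 365 / (3*(1-2*0.32))
K = 338 GPa


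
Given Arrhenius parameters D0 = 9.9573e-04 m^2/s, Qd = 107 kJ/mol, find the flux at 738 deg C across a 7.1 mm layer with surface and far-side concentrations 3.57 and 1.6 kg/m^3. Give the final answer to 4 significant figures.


Step 1: D = D0 * exp(-Qd/(R*T))
T = 738 + 273.15 = 1011.15 K
D = 9.9573e-04 * exp(-107e3 / (8.314 * 1011.15)) = 2.95438e-09 m^2/s
Step 2: J = D * (C1 - C2) / dx
J = 2.95438e-09 * (3.57 - 1.6) / 7.1e-03
J = 8.197e-07 kg/(m^2*s)


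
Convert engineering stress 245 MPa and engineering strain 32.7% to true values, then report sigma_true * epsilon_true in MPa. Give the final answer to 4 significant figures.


sigma_true = sigma_eng * (1 + epsilon_eng)
sigma_true = 245 * (1 + 0.327) = 325.115 MPa
epsilon_true = ln(1 + epsilon_eng)
epsilon_true = ln(1 + 0.327) = 0.282921
sigma_true * epsilon_true = 325.115 * 0.282921 = 91.98 MPa


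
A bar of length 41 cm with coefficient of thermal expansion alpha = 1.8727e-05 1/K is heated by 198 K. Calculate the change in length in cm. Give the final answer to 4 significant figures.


dL = L0 * alpha * dT
dL = 41 * 1.8727e-05 * 198
dL = 0.152 cm


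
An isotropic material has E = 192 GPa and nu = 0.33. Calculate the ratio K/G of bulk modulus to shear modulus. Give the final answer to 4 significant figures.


G = E / (2*(1+nu))
G = 192 / (2*(1+0.33)) = 72.1805 GPa
K = E / (3*(1-2*nu))
K = 192 / (3*(1-2*0.33)) = 188.235 GPa
K/G = 188.235 / 72.1805 = 2.608


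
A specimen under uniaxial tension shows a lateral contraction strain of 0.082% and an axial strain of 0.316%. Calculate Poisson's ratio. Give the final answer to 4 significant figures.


nu = -epsilon_lat / epsilon_axial
Lateral strain is contraction (negative), so using magnitudes:
nu = 0.082 / 0.316
nu = 0.2595


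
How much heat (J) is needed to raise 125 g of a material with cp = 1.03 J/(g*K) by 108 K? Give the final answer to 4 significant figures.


Q = m * cp * dT
Q = 125 * 1.03 * 108
Q = 13910 J


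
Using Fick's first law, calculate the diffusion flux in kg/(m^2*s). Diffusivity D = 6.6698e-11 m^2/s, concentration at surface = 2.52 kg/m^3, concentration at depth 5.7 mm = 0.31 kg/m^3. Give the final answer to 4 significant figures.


J = -D * (dC/dx) = D * (C1 - C2) / dx
J = 6.6698e-11 * (2.52 - 0.31) / 5.7e-03
J = 2.586e-08 kg/(m^2*s)


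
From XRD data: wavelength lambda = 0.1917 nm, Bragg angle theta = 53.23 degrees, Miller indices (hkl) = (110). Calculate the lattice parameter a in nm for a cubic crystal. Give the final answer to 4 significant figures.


d = lambda / (2*sin(theta))
d = 0.1917 / (2*sin(53.23 deg))
d = 0.119656 nm
a = d * sqrt(h^2+k^2+l^2) = 0.119656 * sqrt(2)
a = 0.1692 nm


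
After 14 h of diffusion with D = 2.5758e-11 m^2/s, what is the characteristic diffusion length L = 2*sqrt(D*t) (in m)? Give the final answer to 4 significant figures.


t = 14 hr = 50400 s
Diffusion length = 2*sqrt(D*t)
= 2*sqrt(2.5758e-11 * 50400)
= 2.279e-03 m


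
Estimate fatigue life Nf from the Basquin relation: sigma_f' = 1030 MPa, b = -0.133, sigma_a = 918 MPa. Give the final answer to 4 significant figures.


sigma_a = sigma_f' * (2*Nf)^b
2*Nf = (sigma_a / sigma_f')^(1/b)
2*Nf = (918 / 1030)^(1/-0.133)
2*Nf = 2.37629
Nf = 1.188 cycles


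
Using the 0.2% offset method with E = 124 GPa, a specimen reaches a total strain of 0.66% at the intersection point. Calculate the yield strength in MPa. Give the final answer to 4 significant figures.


Offset strain = 0.002
Elastic strain at yield = total_strain - offset = 6.6e-03 - 0.002 = 4.6e-03
sigma_y = E * elastic_strain = 124000 * 4.6e-03
sigma_y = 570.4 MPa


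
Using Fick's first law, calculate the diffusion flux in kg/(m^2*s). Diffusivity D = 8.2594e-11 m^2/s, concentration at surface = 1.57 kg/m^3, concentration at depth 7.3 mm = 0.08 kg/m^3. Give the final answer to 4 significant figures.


J = -D * (dC/dx) = D * (C1 - C2) / dx
J = 8.2594e-11 * (1.57 - 0.08) / 7.3e-03
J = 1.686e-08 kg/(m^2*s)


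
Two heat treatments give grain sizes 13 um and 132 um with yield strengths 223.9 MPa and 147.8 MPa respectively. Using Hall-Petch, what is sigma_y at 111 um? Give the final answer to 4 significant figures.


sigma_y = sigma0 + k / sqrt(d)
1/sqrt(d1) = 1/sqrt(1.3e-05) = 277.35;  1/sqrt(d2) = 87.0388
k = (sigma1 - sigma2) / (1/sqrt(d1) - 1/sqrt(d2)) = (223.9 - 147.8) / (277.35 - 87.0388) = 0.399871 MPa*m^0.5
sigma0 = sigma1 - k/sqrt(d1) = 223.9 - 0.399871*277.35 = 112.996 MPa
sigma_y(d3) = 112.996 + 0.399871 / sqrt(1.11e-04) = 150.9 MPa


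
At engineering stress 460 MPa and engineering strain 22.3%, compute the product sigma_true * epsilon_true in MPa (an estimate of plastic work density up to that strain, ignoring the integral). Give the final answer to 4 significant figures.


sigma_true = sigma_eng * (1 + epsilon_eng)
sigma_true = 460 * (1 + 0.223) = 562.58 MPa
epsilon_true = ln(1 + epsilon_eng)
epsilon_true = ln(1 + 0.223) = 0.201307
sigma_true * epsilon_true = 562.58 * 0.201307 = 113.3 MPa


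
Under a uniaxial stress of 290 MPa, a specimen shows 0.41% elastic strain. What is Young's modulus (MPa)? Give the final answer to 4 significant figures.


E = sigma / epsilon
epsilon = 0.41% = 4.1e-03
E = 290 / 4.1e-03
E = 70730 MPa


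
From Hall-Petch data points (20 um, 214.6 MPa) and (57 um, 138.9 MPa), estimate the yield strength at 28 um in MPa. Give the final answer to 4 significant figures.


sigma_y = sigma0 + k / sqrt(d)
1/sqrt(d1) = 1/sqrt(2e-05) = 223.607;  1/sqrt(d2) = 132.453
k = (sigma1 - sigma2) / (1/sqrt(d1) - 1/sqrt(d2)) = (214.6 - 138.9) / (223.607 - 132.453) = 0.830467 MPa*m^0.5
sigma0 = sigma1 - k/sqrt(d1) = 214.6 - 0.830467*223.607 = 28.902 MPa
sigma_y(d3) = 28.902 + 0.830467 / sqrt(2.8e-05) = 185.8 MPa


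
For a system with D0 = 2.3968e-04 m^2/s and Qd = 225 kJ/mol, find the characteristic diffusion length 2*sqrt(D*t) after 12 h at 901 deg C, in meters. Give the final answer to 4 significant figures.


Step 1: D = D0 * exp(-Qd/(R*T))
T = 1174.15 K
D = 2.3968e-04 * exp(-225e3 / (8.314 * 1174.15)) = 2.34235e-14 m^2/s
Step 2: L = 2*sqrt(D*t)
t = 12 h = 43200 s
L = 2*sqrt(2.34235e-14 * 43200) = 6.362e-05 m


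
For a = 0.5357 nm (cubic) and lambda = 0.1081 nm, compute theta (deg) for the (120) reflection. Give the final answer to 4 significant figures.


d = a / sqrt(h^2+k^2+l^2)
d = 0.5357 / sqrt(5) = 0.239572 nm
lambda = 2*d*sin(theta)  =>  sin(theta) = lambda / (2*d)
sin(theta) = 0.1081 / (2 * 0.239572) = 0.22561
theta = 13.04 deg


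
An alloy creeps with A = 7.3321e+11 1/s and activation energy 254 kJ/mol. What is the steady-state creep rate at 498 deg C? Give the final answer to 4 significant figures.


rate = A * exp(-Q / (R*T))
T = 498 + 273.15 = 771.15 K
rate = 7.3321e+11 * exp(-254e3 / (8.314 * 771.15))
rate = 4.567e-06 1/s


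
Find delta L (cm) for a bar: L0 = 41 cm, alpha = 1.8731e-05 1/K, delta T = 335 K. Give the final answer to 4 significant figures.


dL = L0 * alpha * dT
dL = 41 * 1.8731e-05 * 335
dL = 0.2573 cm


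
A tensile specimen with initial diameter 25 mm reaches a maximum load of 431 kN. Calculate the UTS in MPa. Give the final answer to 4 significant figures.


A0 = pi*(d/2)^2 = pi*(25/2)^2 = 490.874 mm^2
UTS = F_max / A0 = 431*1000 / 490.874
UTS = 878 MPa


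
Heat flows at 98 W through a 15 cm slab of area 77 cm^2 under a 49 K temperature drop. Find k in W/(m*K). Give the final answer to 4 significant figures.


k = Q*L / (A*dT)
L = 0.15 m, A = 7.7e-03 m^2
k = 98 * 0.15 / (7.7e-03 * 49)
k = 38.96 W/(m*K)


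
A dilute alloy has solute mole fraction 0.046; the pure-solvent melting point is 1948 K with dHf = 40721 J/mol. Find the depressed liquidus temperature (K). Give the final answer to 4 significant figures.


dT = R*Tm^2*x / dHf
dT = 8.314 * 1948^2 * 0.046 / 40721
dT = 35.6391 K
T_new = 1948 - 35.6391 = 1912 K


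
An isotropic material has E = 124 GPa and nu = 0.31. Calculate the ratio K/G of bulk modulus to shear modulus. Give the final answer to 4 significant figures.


G = E / (2*(1+nu))
G = 124 / (2*(1+0.31)) = 47.3282 GPa
K = E / (3*(1-2*nu))
K = 124 / (3*(1-2*0.31)) = 108.772 GPa
K/G = 108.772 / 47.3282 = 2.298


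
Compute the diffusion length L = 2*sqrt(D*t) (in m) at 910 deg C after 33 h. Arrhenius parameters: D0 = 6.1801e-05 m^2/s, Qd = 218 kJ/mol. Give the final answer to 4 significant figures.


Step 1: D = D0 * exp(-Qd/(R*T))
T = 1183.15 K
D = 6.1801e-05 * exp(-218e3 / (8.314 * 1183.15)) = 1.46626e-14 m^2/s
Step 2: L = 2*sqrt(D*t)
t = 33 h = 118800 s
L = 2*sqrt(1.46626e-14 * 118800) = 8.347e-05 m


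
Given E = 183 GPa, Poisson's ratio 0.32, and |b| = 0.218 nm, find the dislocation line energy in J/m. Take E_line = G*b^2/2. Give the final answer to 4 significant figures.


Step 1: G = E / (2*(1+nu))
G = 183 / (2*(1+0.32)) = 69.3182 GPa = 6.93182e+10 Pa
Step 2: E_line = G*b^2/2
b = 0.218 nm = 2.18e-10 m
E_line = 0.5 * 6.93182e+10 * (2.18e-10)^2 = 1.647e-09 J/m


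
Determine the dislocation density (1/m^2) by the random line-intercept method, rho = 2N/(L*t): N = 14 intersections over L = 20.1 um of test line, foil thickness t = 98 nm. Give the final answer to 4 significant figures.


rho = 2N / (L * t)
L = 20.1 um = 2.01e-05 m, t = 98 nm = 9.8e-08 m
rho = 2 * 14 / (2.01e-05 * 9.8e-08)
rho = 1.421e+13 1/m^2


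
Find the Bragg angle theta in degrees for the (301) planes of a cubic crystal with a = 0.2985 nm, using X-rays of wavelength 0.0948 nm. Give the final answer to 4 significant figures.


d = a / sqrt(h^2+k^2+l^2)
d = 0.2985 / sqrt(10) = 0.094394 nm
lambda = 2*d*sin(theta)  =>  sin(theta) = lambda / (2*d)
sin(theta) = 0.0948 / (2 * 0.094394) = 0.502151
theta = 30.14 deg


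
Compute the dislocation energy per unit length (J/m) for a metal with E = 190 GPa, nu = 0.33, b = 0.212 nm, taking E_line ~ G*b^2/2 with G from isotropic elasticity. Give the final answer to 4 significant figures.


Step 1: G = E / (2*(1+nu))
G = 190 / (2*(1+0.33)) = 71.4286 GPa = 7.14286e+10 Pa
Step 2: E_line = G*b^2/2
b = 0.212 nm = 2.12e-10 m
E_line = 0.5 * 7.14286e+10 * (2.12e-10)^2 = 1.605e-09 J/m


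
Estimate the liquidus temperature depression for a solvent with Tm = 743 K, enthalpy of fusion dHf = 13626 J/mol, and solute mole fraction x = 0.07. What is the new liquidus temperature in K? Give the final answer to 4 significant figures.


dT = R*Tm^2*x / dHf
dT = 8.314 * 743^2 * 0.07 / 13626
dT = 23.5786 K
T_new = 743 - 23.5786 = 719.4 K


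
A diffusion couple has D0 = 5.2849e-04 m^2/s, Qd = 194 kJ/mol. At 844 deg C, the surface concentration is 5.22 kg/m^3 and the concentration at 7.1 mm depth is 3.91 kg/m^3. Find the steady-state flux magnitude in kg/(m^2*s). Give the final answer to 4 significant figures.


Step 1: D = D0 * exp(-Qd/(R*T))
T = 844 + 273.15 = 1117.15 K
D = 5.2849e-04 * exp(-194e3 / (8.314 * 1117.15)) = 4.48581e-13 m^2/s
Step 2: J = D * (C1 - C2) / dx
J = 4.48581e-13 * (5.22 - 3.91) / 7.1e-03
J = 8.277e-11 kg/(m^2*s)


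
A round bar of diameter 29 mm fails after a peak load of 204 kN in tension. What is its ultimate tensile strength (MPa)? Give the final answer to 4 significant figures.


A0 = pi*(d/2)^2 = pi*(29/2)^2 = 660.52 mm^2
UTS = F_max / A0 = 204*1000 / 660.52
UTS = 308.8 MPa


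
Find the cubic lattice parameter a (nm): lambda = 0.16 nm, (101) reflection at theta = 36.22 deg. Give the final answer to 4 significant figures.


d = lambda / (2*sin(theta))
d = 0.16 / (2*sin(36.22 deg))
d = 0.13539 nm
a = d * sqrt(h^2+k^2+l^2) = 0.13539 * sqrt(2)
a = 0.1915 nm


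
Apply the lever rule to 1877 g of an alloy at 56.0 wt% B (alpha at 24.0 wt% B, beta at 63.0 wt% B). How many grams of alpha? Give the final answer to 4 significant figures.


f_alpha = (C_beta - C0) / (C_beta - C_alpha)
f_alpha = (63.0 - 56.0) / (63.0 - 24.0) = 0.179487
m_alpha = f_alpha * m_total = 0.179487 * 1877 = 336.9 g


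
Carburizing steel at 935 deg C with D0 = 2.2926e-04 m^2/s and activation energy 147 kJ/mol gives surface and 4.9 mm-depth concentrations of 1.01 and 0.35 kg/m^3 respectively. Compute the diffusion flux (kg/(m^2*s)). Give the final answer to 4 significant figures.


Step 1: D = D0 * exp(-Qd/(R*T))
T = 935 + 273.15 = 1208.15 K
D = 2.2926e-04 * exp(-147e3 / (8.314 * 1208.15)) = 1.01046e-10 m^2/s
Step 2: J = D * (C1 - C2) / dx
J = 1.01046e-10 * (1.01 - 0.35) / 4.9e-03
J = 1.361e-08 kg/(m^2*s)


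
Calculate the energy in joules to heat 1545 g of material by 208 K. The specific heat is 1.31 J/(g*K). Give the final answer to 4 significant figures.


Q = m * cp * dT
Q = 1545 * 1.31 * 208
Q = 421000 J
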